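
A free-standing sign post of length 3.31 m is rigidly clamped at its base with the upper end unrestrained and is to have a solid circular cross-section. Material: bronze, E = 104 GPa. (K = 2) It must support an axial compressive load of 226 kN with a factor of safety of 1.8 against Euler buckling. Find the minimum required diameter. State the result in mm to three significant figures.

d ≈ 137 mm

Required P_cr = n·P = 1.8 × 226 = 406.8 kN
L_e = K·L = 2 × 3.31 = 6.620 m
Required I = P_cr·L_e²/(π²E) = 4.068×10^5 × 6.620² / (π² × 1.04×10^11) = 1.737×10^-5 m⁴
I_req = 1.737×10^7 mm⁴
Solid circle: I = πd⁴/64  ⇒  d = (64I/π)^(1/4) = (64×1.737×10^7/π)^(1/4) = 137 mm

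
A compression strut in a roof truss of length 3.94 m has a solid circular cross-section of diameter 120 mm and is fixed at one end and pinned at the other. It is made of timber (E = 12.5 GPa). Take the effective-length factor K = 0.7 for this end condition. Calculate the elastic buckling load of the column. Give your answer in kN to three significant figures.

P_cr ≈ 165 kN

I = πd⁴/64 = π×120⁴/64 = 1.018×10^7 mm⁴
I = 1.018×10^7 mm⁴ = 1.018×10^-5 m⁴
Effective length L_e = K·L = 0.7 × 3.94 = 2.758 m
P_cr = π²EI / L_e² = π² × 12.5×10⁹ × 1.018×10^-5 / 2.758² = 1.651×10^5 N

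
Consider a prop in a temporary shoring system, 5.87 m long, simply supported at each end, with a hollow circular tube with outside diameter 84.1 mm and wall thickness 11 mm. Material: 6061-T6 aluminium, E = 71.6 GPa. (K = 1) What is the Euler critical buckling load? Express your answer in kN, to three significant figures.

P_cr ≈ 35.4 kN

Inner diameter d_i = 84.1 − 2×11 = 62.10 mm
I = π(d_o⁴ − d_i⁴)/64 = π(84.1⁴ − 62.10⁴)/64 = 1.726×10^6 mm⁴
I = 1.726×10^6 mm⁴ = 1.726×10^-6 m⁴
Effective length L_e = K·L = 1 × 5.87 = 5.870 m
P_cr = π²EI / L_e² = π² × 71.6×10⁹ × 1.726×10^-6 / 5.870² = 3.539×10^4 N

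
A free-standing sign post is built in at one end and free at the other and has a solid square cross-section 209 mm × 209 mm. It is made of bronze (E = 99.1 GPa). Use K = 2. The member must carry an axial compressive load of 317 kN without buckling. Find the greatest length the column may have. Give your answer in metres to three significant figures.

I = a⁴/12 = 209⁴/12 = 1.590×10^8 mm⁴
I = 1.590×10^-4 m⁴
At the buckling limit P_cr = P = 3.170×10^5 N
From P_cr = π²EI/(K·L)²:  L = (1/K)·√(π²EI/P_cr) = (1/2)·√(π²×9.91×10^10×1.590×10^-4/3.170×10^5)
L = 11.1 m

L_max ≈ 11.1 m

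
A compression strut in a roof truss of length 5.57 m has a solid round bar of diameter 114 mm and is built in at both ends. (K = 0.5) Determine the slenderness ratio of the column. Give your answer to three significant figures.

I = πd⁴/64 = π×114⁴/64 = 8.291×10^6 mm⁴
A = 1.021×10^4 mm²;  r_min = √(I/A) = √(8.291×10^6/1.021×10^4) = 28.50 mm
L_e = K·L = 0.5 × 5.57 m = 2.785 m = 2785.0 mm
λ = L_e / r_min = 2785.0 / 28.50 = 97.7

λ ≈ 97.7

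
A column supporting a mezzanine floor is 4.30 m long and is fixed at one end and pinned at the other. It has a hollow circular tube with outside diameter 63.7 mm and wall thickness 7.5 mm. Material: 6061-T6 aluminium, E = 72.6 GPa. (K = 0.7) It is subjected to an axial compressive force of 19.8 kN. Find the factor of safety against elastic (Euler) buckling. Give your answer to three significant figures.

Inner diameter d_i = 63.7 − 2×7.5 = 48.70 mm
I = π(d_o⁴ − d_i⁴)/64 = π(63.7⁴ − 48.70⁴)/64 = 5.321×10^5 mm⁴
I = 5.321×10^5 mm⁴ = 5.321×10^-7 m⁴
Effective length L_e = K·L = 0.7 × 4.30 = 3.010 m
P_cr = π²EI / L_e² = π² × 72.6×10⁹ × 5.321×10^-7 / 3.010² = 4.208×10^4 N
Factor of safety n = P_cr / P = 42.082 / 19.8 = 2.13

n ≈ 2.13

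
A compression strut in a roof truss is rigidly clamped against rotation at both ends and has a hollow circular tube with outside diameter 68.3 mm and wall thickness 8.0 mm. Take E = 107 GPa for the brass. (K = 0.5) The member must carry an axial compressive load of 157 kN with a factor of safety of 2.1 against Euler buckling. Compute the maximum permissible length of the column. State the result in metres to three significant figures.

L_max ≈ 3.00 m

Inner diameter d_i = 68.3 − 2×8.0 = 52.30 mm
I = π(d_o⁴ − d_i⁴)/64 = π(68.3⁴ − 52.30⁴)/64 = 7.009×10^5 mm⁴
I = 7.009×10^-7 m⁴
Required critical load P_cr = n·P = 2.1 × 157 = 329.7 kN = 3.297×10^5 N
From P_cr = π²EI/(K·L)²:  L = (1/K)·√(π²EI/P_cr) = (1/0.5)·√(π²×1.07×10^11×7.009×10^-7/3.297×10^5)
L = 3.00 m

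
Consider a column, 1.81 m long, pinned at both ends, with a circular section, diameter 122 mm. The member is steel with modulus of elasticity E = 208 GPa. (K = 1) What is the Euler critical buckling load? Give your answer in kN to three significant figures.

P_cr ≈ 6810 kN

I = πd⁴/64 = π×122⁴/64 = 1.087×10^7 mm⁴
I = 1.087×10^7 mm⁴ = 1.087×10^-5 m⁴
Effective length L_e = K·L = 1 × 1.81 = 1.810 m
P_cr = π²EI / L_e² = π² × 208×10⁹ × 1.087×10^-5 / 1.810² = 6.814×10^6 N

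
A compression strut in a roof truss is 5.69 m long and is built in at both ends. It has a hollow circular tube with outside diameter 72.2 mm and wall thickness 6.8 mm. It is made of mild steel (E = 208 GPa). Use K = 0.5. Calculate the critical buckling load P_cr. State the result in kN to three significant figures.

P_cr ≈ 192 kN

Inner diameter d_i = 72.2 − 2×6.8 = 58.60 mm
I = π(d_o⁴ − d_i⁴)/64 = π(72.2⁴ − 58.60⁴)/64 = 7.550×10^5 mm⁴
I = 7.550×10^5 mm⁴ = 7.550×10^-7 m⁴
Effective length L_e = K·L = 0.5 × 5.69 = 2.845 m
P_cr = π²EI / L_e² = π² × 208×10⁹ × 7.550×10^-7 / 2.845² = 1.915×10^5 N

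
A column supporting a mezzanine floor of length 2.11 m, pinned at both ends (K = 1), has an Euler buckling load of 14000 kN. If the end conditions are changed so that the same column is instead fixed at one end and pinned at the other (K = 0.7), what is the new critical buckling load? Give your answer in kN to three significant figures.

P_cr ∝ 1/K², so P_cr,new = P_cr,old × (K_old/K_new)² = 14000 × (1/0.7)²
= 14000 × 2.041 = 28600 kN

P_cr ≈ 28600 kN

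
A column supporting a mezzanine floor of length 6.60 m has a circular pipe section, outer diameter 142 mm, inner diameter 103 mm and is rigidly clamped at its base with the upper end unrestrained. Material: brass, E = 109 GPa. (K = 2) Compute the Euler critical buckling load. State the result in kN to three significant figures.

d_o = 142 mm, d_i = 103 mm
I = π(d_o⁴ − d_i⁴)/64 = π(142⁴ − 103.0⁴)/64 = 1.443×10^7 mm⁴
I = 1.443×10^7 mm⁴ = 1.443×10^-5 m⁴
Effective length L_e = K·L = 2 × 6.60 = 13.20 m
P_cr = π²EI / L_e² = π² × 109×10⁹ × 1.443×10^-5 / 13.20² = 8.911×10^4 N

P_cr ≈ 89.1 kN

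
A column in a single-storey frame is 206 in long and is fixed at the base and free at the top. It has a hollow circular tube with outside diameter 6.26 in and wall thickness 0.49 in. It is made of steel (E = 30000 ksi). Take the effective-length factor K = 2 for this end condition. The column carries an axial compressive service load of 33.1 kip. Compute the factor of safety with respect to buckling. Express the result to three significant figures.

n ≈ 1.96

Inner diameter d_i = 6.26 − 2×0.49 = 5.280 in
I = π(d_o⁴ − d_i⁴)/64 = π(6.26⁴ − 5.280⁴)/64 = 37.23 in⁴
Effective length L_e = K·L = 2 × 206 = 412.0 in
P_cr = π²EI / L_e² = π² × 30000×10³ × 37.23 / 412.0² = 6.494×10^4 lb
Factor of safety n = P_cr / P = 64.943 / 33.1 = 1.96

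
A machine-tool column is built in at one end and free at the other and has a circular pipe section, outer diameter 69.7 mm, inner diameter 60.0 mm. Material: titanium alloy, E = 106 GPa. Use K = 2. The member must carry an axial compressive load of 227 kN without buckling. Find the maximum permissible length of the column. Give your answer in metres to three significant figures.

d_o = 69.7 mm, d_i = 60.0 mm
I = π(d_o⁴ − d_i⁴)/64 = π(69.7⁴ − 60.00⁴)/64 = 5.223×10^5 mm⁴
I = 5.223×10^-7 m⁴
At the buckling limit P_cr = P = 2.270×10^5 N
From P_cr = π²EI/(K·L)²:  L = (1/K)·√(π²EI/P_cr) = (1/2)·√(π²×1.06×10^11×5.223×10^-7/2.270×10^5)
L = 0.776 m

L_max ≈ 0.776 m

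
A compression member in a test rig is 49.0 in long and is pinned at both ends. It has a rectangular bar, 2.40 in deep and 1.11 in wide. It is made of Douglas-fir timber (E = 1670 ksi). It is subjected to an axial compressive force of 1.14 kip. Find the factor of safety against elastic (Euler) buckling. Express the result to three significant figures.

n ≈ 1.65

Buckling occurs about the weak axis: I_min = h·b³/12 with b = 1.11 in (the shorter side).
I_min = 2.40×1.11³/12 = 0.2735 in⁴
Effective length L_e = K·L = 1 × 49.0 = 49.00 in
P_cr = π²EI / L_e² = π² × 1670×10³ × 0.2735 / 49.00² = 1.878×10^3 lb
Factor of safety n = P_cr / P = 1.8777 / 1.14 = 1.65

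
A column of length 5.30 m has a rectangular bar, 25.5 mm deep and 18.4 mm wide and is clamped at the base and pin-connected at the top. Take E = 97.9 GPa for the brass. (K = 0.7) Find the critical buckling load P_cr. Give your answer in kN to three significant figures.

Buckling occurs about the weak axis: I_min = h·b³/12 with b = 18.4 mm (the shorter side).
I_min = 25.5×18.4³/12 = 1.324×10^4 mm⁴
I = 1.324×10^4 mm⁴ = 1.324×10^-8 m⁴
Effective length L_e = K·L = 0.7 × 5.30 = 3.710 m
P_cr = π²EI / L_e² = π² × 97.9×10⁹ × 1.324×10^-8 / 3.710² = 929.3 N

P_cr ≈ 0.929 kN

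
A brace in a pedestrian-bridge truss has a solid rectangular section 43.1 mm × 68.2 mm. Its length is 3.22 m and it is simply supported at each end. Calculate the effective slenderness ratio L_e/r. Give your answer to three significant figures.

λ ≈ 259

Buckling occurs about the weak axis: I_min = h·b³/12 with b = 43.1 mm (the shorter side).
I_min = 68.2×43.1³/12 = 4.550×10^5 mm⁴
A = 2.939×10^3 mm²;  r_min = √(I/A) = √(4.550×10^5/2.939×10^3) = 12.44 mm
L_e = K·L = 1 × 3.22 m = 3.220 m = 3220.0 mm
λ = L_e / r_min = 3220.0 / 12.44 = 259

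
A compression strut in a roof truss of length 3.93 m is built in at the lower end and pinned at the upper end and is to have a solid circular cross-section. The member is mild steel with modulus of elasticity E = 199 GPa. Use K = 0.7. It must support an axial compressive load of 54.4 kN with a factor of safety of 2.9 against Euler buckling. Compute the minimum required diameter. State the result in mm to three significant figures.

Required P_cr = n·P = 2.9 × 54.4 = 157.8 kN
L_e = K·L = 0.7 × 3.93 = 2.751 m
Required I = P_cr·L_e²/(π²E) = 1.578×10^5 × 2.751² / (π² × 1.99×10^11) = 6.079×10^-7 m⁴
I_req = 6.079×10^5 mm⁴
Solid circle: I = πd⁴/64  ⇒  d = (64I/π)^(1/4) = (64×6.079×10^5/π)^(1/4) = 59.3 mm

d ≈ 59.3 mm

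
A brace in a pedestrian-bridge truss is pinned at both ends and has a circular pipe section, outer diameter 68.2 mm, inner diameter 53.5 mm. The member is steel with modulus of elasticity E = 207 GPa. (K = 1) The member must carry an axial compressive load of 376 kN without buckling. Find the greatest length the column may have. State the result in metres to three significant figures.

d_o = 68.2 mm, d_i = 53.5 mm
I = π(d_o⁴ − d_i⁴)/64 = π(68.2⁴ − 53.50⁴)/64 = 6.598×10^5 mm⁴
I = 6.598×10^-7 m⁴
At the buckling limit P_cr = P = 3.760×10^5 N
From P_cr = π²EI/(K·L)²:  L = (1/K)·√(π²EI/P_cr) = (1/1)·√(π²×2.07×10^11×6.598×10^-7/3.760×10^5)
L = 1.89 m

L_max ≈ 1.89 m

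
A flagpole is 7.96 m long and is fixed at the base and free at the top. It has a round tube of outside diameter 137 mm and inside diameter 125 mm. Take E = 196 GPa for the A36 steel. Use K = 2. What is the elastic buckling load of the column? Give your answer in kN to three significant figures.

d_o = 137 mm, d_i = 125 mm
I = π(d_o⁴ − d_i⁴)/64 = π(137⁴ − 125.0⁴)/64 = 5.308×10^6 mm⁴
I = 5.308×10^6 mm⁴ = 5.308×10^-6 m⁴
Effective length L_e = K·L = 2 × 7.96 = 15.92 m
P_cr = π²EI / L_e² = π² × 196×10⁹ × 5.308×10^-6 / 15.92² = 4.051×10^4 N

P_cr ≈ 40.5 kN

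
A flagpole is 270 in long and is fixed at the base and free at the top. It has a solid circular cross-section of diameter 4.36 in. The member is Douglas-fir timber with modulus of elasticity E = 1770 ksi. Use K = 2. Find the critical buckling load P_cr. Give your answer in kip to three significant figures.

I = πd⁴/64 = π×4.36⁴/64 = 17.74 in⁴
Effective length L_e = K·L = 2 × 270 = 540.0 in
P_cr = π²EI / L_e² = π² × 1770×10³ × 17.74 / 540.0² = 1.063×10^3 lb

P_cr ≈ 1.06 kip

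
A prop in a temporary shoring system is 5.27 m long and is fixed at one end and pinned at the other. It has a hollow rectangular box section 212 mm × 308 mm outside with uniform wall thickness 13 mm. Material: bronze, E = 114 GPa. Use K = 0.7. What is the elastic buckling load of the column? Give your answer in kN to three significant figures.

P_cr ≈ 7720 kN

Inner dimensions: h_i = 308 − 2×13 = 282.0 mm, b_i = 212 − 2×13 = 186.0 mm
Weak-axis I_min = (h_o·b_o³ − h_i·b_i³)/12 with b_o = 212, b_i = 186.0 mm (shorter outer/inner sides).
I_min = (308×212³ − 282.0×186.0³)/12 = 9.334×10^7 mm⁴
I = 9.334×10^7 mm⁴ = 9.334×10^-5 m⁴
Effective length L_e = K·L = 0.7 × 5.27 = 3.689 m
P_cr = π²EI / L_e² = π² × 114×10⁹ × 9.334×10^-5 / 3.689² = 7.717×10^6 N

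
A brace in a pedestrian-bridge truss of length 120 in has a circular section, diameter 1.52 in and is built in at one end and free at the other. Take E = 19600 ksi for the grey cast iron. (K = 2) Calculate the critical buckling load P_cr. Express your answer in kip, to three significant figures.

P_cr ≈ 0.880 kip

I = πd⁴/64 = π×1.52⁴/64 = 0.2620 in⁴
Effective length L_e = K·L = 2 × 120 = 240.0 in
P_cr = π²EI / L_e² = π² × 19600×10³ × 0.2620 / 240.0² = 880.0 lb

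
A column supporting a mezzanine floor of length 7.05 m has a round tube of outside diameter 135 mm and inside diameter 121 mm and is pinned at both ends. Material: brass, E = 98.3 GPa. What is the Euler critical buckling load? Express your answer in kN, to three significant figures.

d_o = 135 mm, d_i = 121 mm
I = π(d_o⁴ − d_i⁴)/64 = π(135⁴ − 121.0⁴)/64 = 5.782×10^6 mm⁴
I = 5.782×10^6 mm⁴ = 5.782×10^-6 m⁴
Effective length L_e = K·L = 1 × 7.05 = 7.050 m
P_cr = π²EI / L_e² = π² × 98.3×10⁹ × 5.782×10^-6 / 7.050² = 1.129×10^5 N

P_cr ≈ 113 kN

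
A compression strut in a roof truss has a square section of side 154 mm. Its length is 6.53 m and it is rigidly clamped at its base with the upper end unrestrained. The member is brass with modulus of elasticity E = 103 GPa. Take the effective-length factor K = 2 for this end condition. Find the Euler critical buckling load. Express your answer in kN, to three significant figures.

I = a⁴/12 = 154⁴/12 = 4.687×10^7 mm⁴
I = 4.687×10^7 mm⁴ = 4.687×10^-5 m⁴
Effective length L_e = K·L = 2 × 6.53 = 13.06 m
P_cr = π²EI / L_e² = π² × 103×10⁹ × 4.687×10^-5 / 13.06² = 2.794×10^5 N

P_cr ≈ 279 kN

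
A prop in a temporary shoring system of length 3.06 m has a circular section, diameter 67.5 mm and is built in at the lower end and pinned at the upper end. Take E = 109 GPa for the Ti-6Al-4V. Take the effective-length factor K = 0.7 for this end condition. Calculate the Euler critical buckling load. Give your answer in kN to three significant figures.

P_cr ≈ 239 kN

I = πd⁴/64 = π×67.5⁴/64 = 1.019×10^6 mm⁴
I = 1.019×10^6 mm⁴ = 1.019×10^-6 m⁴
Effective length L_e = K·L = 0.7 × 3.06 = 2.142 m
P_cr = π²EI / L_e² = π² × 109×10⁹ × 1.019×10^-6 / 2.142² = 2.389×10^5 N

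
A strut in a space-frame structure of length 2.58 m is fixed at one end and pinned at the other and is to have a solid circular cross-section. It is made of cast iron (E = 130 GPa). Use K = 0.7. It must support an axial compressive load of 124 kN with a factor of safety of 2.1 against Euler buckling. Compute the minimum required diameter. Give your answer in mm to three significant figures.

d ≈ 60.6 mm

Required P_cr = n·P = 2.1 × 124 = 260.4 kN
L_e = K·L = 0.7 × 2.58 = 1.806 m
Required I = P_cr·L_e²/(π²E) = 2.604×10^5 × 1.806² / (π² × 1.30×10^11) = 6.620×10^-7 m⁴
I_req = 6.620×10^5 mm⁴
Solid circle: I = πd⁴/64  ⇒  d = (64I/π)^(1/4) = (64×6.620×10^5/π)^(1/4) = 60.6 mm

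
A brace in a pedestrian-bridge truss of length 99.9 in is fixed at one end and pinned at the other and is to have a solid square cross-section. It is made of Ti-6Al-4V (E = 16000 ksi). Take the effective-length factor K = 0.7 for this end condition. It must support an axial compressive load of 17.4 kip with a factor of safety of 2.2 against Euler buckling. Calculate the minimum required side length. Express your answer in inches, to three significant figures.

a ≈ 1.94 in

Required P_cr = n·P = 2.2 × 17.4 = 38.28 kip
L_e = K·L = 0.7 × 99.9 = 69.93 in
Required I = P_cr·L_e²/(π²E) = 3.828×10^4 × 69.93² / (π² × 1.60×10^7) = 1.185 in⁴
Solid square: I = a⁴/12  ⇒  a = (12I)^(1/4) = (12×1.185)^(1/4) = 1.94 in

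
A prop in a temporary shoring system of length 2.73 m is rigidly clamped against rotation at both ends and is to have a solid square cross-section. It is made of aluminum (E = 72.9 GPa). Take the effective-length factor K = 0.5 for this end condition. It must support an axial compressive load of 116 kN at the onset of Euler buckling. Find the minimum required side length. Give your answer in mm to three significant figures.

L_e = K·L = 0.5 × 2.73 = 1.365 m
Required I = P_cr·L_e²/(π²E) = 1.160×10^5 × 1.365² / (π² × 7.29×10^10) = 3.004×10^-7 m⁴
I_req = 3.004×10^5 mm⁴
Solid square: I = a⁴/12  ⇒  a = (12I)^(1/4) = (12×3.004×10^5)^(1/4) = 43.6 mm

a ≈ 43.6 mm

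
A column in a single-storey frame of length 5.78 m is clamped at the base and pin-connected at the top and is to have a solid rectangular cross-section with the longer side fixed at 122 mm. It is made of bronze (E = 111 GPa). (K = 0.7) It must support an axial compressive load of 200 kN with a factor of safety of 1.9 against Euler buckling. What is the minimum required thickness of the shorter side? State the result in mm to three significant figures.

b ≈ 82.4 mm

Required P_cr = n·P = 1.9 × 200 = 380.0 kN
L_e = K·L = 0.7 × 5.78 = 4.046 m
Required I = P_cr·L_e²/(π²E) = 3.800×10^5 × 4.046² / (π² × 1.11×10^11) = 5.678×10^-6 m⁴
I_req = 5.678×10^6 mm⁴
Rectangle, weak axis: I_min = h·b³/12 with h = 122 mm fixed  ⇒  b = (12I/h)^(1/3) = 82.4 mm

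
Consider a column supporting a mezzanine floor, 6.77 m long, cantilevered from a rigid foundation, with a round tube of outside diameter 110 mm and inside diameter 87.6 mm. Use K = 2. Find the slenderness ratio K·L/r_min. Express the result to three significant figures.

d_o = 110 mm, d_i = 87.6 mm
I = π(d_o⁴ − d_i⁴)/64 = π(110⁴ − 87.60⁴)/64 = 4.296×10^6 mm⁴
A = 3.476×10^3 mm²;  r_min = √(I/A) = √(4.296×10^6/3.476×10^3) = 35.15 mm
L_e = K·L = 2 × 6.77 m = 13.54 m = 13540 mm
λ = L_e / r_min = 13540 / 35.15 = 385

λ ≈ 385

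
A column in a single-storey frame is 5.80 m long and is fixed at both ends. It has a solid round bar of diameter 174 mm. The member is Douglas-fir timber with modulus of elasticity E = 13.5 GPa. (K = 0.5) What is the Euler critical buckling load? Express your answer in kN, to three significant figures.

I = πd⁴/64 = π×174⁴/64 = 4.500×10^7 mm⁴
I = 4.500×10^7 mm⁴ = 4.500×10^-5 m⁴
Effective length L_e = K·L = 0.5 × 5.80 = 2.900 m
P_cr = π²EI / L_e² = π² × 13.5×10⁹ × 4.500×10^-5 / 2.900² = 7.129×10^5 N

P_cr ≈ 713 kN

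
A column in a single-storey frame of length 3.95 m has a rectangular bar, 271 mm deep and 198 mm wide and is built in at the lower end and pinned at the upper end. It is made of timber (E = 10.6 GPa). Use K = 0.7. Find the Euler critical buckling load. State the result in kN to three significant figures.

P_cr ≈ 2400 kN

Buckling occurs about the weak axis: I_min = h·b³/12 with b = 198 mm (the shorter side).
I_min = 271×198³/12 = 1.753×10^8 mm⁴
I = 1.753×10^8 mm⁴ = 1.753×10^-4 m⁴
Effective length L_e = K·L = 0.7 × 3.95 = 2.765 m
P_cr = π²EI / L_e² = π² × 10.6×10⁹ × 1.753×10^-4 / 2.765² = 2.399×10^6 N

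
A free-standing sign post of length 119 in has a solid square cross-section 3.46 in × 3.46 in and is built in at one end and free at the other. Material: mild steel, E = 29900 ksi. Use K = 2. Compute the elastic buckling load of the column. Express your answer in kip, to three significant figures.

P_cr ≈ 62.2 kip

I = a⁴/12 = 3.46⁴/12 = 11.94 in⁴
Effective length L_e = K·L = 2 × 119 = 238.0 in
P_cr = π²EI / L_e² = π² × 29900×10³ × 11.94 / 238.0² = 6.222×10^4 lb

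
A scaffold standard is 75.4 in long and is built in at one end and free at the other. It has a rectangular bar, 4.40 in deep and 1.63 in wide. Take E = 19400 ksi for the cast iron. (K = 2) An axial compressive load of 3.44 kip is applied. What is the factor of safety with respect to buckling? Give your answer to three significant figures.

Buckling occurs about the weak axis: I_min = h·b³/12 with b = 1.63 in (the shorter side).
I_min = 4.40×1.63³/12 = 1.588 in⁴
Effective length L_e = K·L = 2 × 75.4 = 150.8 in
P_cr = π²EI / L_e² = π² × 19400×10³ × 1.588 / 150.8² = 1.337×10^4 lb
Factor of safety n = P_cr / P = 13.370 / 3.44 = 3.89

n ≈ 3.89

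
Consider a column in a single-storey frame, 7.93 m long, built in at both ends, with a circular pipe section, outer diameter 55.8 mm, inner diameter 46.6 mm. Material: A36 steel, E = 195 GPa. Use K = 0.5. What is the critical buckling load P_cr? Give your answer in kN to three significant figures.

d_o = 55.8 mm, d_i = 46.6 mm
I = π(d_o⁴ − d_i⁴)/64 = π(55.8⁴ − 46.60⁴)/64 = 2.444×10^5 mm⁴
I = 2.444×10^5 mm⁴ = 2.444×10^-7 m⁴
Effective length L_e = K·L = 0.5 × 7.93 = 3.965 m
P_cr = π²EI / L_e² = π² × 195×10⁹ × 2.444×10^-7 / 3.965² = 2.992×10^4 N

P_cr ≈ 29.9 kN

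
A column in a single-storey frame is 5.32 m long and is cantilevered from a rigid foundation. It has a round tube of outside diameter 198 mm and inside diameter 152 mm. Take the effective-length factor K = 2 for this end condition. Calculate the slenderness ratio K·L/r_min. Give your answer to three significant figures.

d_o = 198 mm, d_i = 152 mm
I = π(d_o⁴ − d_i⁴)/64 = π(198⁴ − 152.0⁴)/64 = 4.924×10^7 mm⁴
A = 1.264×10^4 mm²;  r_min = √(I/A) = √(4.924×10^7/1.264×10^4) = 62.40 mm
L_e = K·L = 2 × 5.32 m = 10.64 m = 10640 mm
λ = L_e / r_min = 10640 / 62.40 = 171

λ ≈ 171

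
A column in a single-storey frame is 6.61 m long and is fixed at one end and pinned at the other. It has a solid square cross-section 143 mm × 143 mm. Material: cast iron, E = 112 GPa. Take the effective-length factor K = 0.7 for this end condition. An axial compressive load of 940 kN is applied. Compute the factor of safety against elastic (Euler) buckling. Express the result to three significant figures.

I = a⁴/12 = 143⁴/12 = 3.485×10^7 mm⁴
I = 3.485×10^7 mm⁴ = 3.485×10^-5 m⁴
Effective length L_e = K·L = 0.7 × 6.61 = 4.627 m
P_cr = π²EI / L_e² = π² × 112×10⁹ × 3.485×10^-5 / 4.627² = 1.799×10^6 N
Factor of safety n = P_cr / P = 1799.2 / 940 = 1.91

n ≈ 1.91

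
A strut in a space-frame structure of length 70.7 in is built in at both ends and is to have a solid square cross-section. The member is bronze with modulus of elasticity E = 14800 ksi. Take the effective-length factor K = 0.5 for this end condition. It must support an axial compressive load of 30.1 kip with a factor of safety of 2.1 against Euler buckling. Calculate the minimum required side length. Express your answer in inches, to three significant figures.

Required P_cr = n·P = 2.1 × 30.1 = 63.21 kip
L_e = K·L = 0.5 × 70.7 = 35.35 in
Required I = P_cr·L_e²/(π²E) = 6.321×10^4 × 35.35² / (π² × 1.48×10^7) = 0.5408 in⁴
Solid square: I = a⁴/12  ⇒  a = (12I)^(1/4) = (12×0.5408)^(1/4) = 1.60 in

a ≈ 1.60 in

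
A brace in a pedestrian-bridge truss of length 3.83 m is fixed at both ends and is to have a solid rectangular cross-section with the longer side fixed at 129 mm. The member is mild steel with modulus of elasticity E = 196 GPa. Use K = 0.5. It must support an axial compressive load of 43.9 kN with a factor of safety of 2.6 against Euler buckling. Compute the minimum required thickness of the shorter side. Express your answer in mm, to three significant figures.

Required P_cr = n·P = 2.6 × 43.9 = 114.1 kN
L_e = K·L = 0.5 × 3.83 = 1.915 m
Required I = P_cr·L_e²/(π²E) = 1.141×10^5 × 1.915² / (π² × 1.96×10^11) = 2.164×10^-7 m⁴
I_req = 2.164×10^5 mm⁴
Rectangle, weak axis: I_min = h·b³/12 with h = 129 mm fixed  ⇒  b = (12I/h)^(1/3) = 27.2 mm

b ≈ 27.2 mm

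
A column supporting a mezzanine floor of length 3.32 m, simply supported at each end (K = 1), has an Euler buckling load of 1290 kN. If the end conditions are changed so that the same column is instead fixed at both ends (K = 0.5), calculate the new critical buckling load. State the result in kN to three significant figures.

P_cr ≈ 5160 kN

P_cr ∝ 1/K², so P_cr,new = P_cr,old × (K_old/K_new)² = 1290 × (1/0.5)²
= 1290 × 4.000 = 5160 kN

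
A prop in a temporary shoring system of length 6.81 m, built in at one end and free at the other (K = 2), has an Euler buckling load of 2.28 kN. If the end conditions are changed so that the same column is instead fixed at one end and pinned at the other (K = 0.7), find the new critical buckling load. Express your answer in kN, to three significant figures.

P_cr ∝ 1/K², so P_cr,new = P_cr,old × (K_old/K_new)² = 2.28 × (2/0.7)²
= 2.28 × 8.163 = 18.6 kN

P_cr ≈ 18.6 kN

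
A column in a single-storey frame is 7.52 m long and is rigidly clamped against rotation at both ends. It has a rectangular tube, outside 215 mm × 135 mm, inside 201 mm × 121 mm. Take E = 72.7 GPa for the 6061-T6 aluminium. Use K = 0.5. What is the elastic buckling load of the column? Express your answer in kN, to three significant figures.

Weak-axis I_min = (h_o·b_o³ − h_i·b_i³)/12 with b_o = 135, b_i = 121.0 mm (shorter outer/inner sides).
I_min = (215×135³ − 201.0×121.0³)/12 = 1.441×10^7 mm⁴
I = 1.441×10^7 mm⁴ = 1.441×10^-5 m⁴
Effective length L_e = K·L = 0.5 × 7.52 = 3.760 m
P_cr = π²EI / L_e² = π² × 72.7×10⁹ × 1.441×10^-5 / 3.760² = 7.312×10^5 N

P_cr ≈ 731 kN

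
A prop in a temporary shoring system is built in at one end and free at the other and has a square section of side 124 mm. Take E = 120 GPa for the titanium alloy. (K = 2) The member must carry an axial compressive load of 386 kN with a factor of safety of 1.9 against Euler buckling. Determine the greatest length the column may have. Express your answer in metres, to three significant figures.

L_max ≈ 2.82 m

I = a⁴/12 = 124⁴/12 = 1.970×10^7 mm⁴
I = 1.970×10^-5 m⁴
Required critical load P_cr = n·P = 1.9 × 386 = 733.4 kN = 7.334×10^5 N
From P_cr = π²EI/(K·L)²:  L = (1/K)·√(π²EI/P_cr) = (1/2)·√(π²×1.20×10^11×1.970×10^-5/7.334×10^5)
L = 2.82 m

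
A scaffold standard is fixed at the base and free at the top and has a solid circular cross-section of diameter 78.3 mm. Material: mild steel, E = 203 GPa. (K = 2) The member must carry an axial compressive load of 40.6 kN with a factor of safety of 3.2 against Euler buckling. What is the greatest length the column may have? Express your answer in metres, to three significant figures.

L_max ≈ 2.67 m

I = πd⁴/64 = π×78.3⁴/64 = 1.845×10^6 mm⁴
I = 1.845×10^-6 m⁴
Required critical load P_cr = n·P = 3.2 × 40.6 = 129.9 kN = 1.299×10^5 N
From P_cr = π²EI/(K·L)²:  L = (1/K)·√(π²EI/P_cr) = (1/2)·√(π²×2.03×10^11×1.845×10^-6/1.299×10^5)
L = 2.67 m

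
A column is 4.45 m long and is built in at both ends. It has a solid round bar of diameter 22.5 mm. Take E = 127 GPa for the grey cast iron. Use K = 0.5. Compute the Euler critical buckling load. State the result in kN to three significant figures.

I = πd⁴/64 = π×22.5⁴/64 = 1.258×10^4 mm⁴
I = 1.258×10^4 mm⁴ = 1.258×10^-8 m⁴
Effective length L_e = K·L = 0.5 × 4.45 = 2.225 m
P_cr = π²EI / L_e² = π² × 127×10⁹ × 1.258×10^-8 / 2.225² = 3.185×10^3 N

P_cr ≈ 3.19 kN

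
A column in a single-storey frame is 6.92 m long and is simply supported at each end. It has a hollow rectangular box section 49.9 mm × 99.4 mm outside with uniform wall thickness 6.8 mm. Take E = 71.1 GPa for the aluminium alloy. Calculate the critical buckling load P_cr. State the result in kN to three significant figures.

Inner dimensions: h_i = 99.4 − 2×6.8 = 85.80 mm, b_i = 49.9 − 2×6.8 = 36.30 mm
Weak-axis I_min = (h_o·b_o³ − h_i·b_i³)/12 with b_o = 49.9, b_i = 36.30 mm (shorter outer/inner sides).
I_min = (99.4×49.9³ − 85.80×36.30³)/12 = 6.872×10^5 mm⁴
I = 6.872×10^5 mm⁴ = 6.872×10^-7 m⁴
Effective length L_e = K·L = 1 × 6.92 = 6.920 m
P_cr = π²EI / L_e² = π² × 71.1×10⁹ × 6.872×10^-7 / 6.920² = 1.007×10^4 N

P_cr ≈ 10.1 kN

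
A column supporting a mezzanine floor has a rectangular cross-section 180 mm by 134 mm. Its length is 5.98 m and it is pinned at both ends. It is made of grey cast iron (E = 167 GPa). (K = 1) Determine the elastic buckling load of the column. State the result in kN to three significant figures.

P_cr ≈ 1660 kN

Buckling occurs about the weak axis: I_min = h·b³/12 with b = 134 mm (the shorter side).
I_min = 180×134³/12 = 3.609×10^7 mm⁴
I = 3.609×10^7 mm⁴ = 3.609×10^-5 m⁴
Effective length L_e = K·L = 1 × 5.98 = 5.980 m
P_cr = π²EI / L_e² = π² × 167×10⁹ × 3.609×10^-5 / 5.980² = 1.663×10^6 N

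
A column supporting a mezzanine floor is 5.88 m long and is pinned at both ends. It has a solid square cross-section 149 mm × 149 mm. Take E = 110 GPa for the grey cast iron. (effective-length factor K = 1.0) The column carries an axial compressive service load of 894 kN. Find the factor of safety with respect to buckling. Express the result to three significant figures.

n ≈ 1.44

I = a⁴/12 = 149⁴/12 = 4.107×10^7 mm⁴
I = 4.107×10^7 mm⁴ = 4.107×10^-5 m⁴
Effective length L_e = K·L = 1 × 5.88 = 5.880 m
P_cr = π²EI / L_e² = π² × 110×10⁹ × 4.107×10^-5 / 5.880² = 1.290×10^6 N
Factor of safety n = P_cr / P = 1289.7 / 894 = 1.44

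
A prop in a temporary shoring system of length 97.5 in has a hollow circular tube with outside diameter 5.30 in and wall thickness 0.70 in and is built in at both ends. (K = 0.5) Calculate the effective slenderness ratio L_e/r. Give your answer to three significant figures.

Inner diameter d_i = 5.30 − 2×0.70 = 3.900 in
I = π(d_o⁴ − d_i⁴)/64 = π(5.30⁴ − 3.900⁴)/64 = 27.38 in⁴
A = 10.12 in²;  r_min = √(I/A) = √(27.38/10.12) = 1.645 in
L_e = K·L = 0.5 × 97.5 = 48.75 in
λ = L_e / r_min = 48.750 / 1.645 = 29.6

λ ≈ 29.6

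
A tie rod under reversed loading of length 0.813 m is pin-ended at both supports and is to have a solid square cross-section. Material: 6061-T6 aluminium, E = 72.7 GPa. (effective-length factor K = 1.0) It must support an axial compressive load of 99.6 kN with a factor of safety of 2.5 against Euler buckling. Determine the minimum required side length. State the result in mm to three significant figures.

a ≈ 40.7 mm

Required P_cr = n·P = 2.5 × 99.6 = 249.0 kN
L_e = K·L = 1 × 0.813 = 0.8130 m
Required I = P_cr·L_e²/(π²E) = 2.490×10^5 × 0.8130² / (π² × 7.27×10^10) = 2.294×10^-7 m⁴
I_req = 2.294×10^5 mm⁴
Solid square: I = a⁴/12  ⇒  a = (12I)^(1/4) = (12×2.294×10^5)^(1/4) = 40.7 mm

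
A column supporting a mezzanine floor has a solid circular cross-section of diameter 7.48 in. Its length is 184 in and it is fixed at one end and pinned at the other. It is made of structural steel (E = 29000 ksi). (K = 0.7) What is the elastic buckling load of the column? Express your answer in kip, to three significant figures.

P_cr ≈ 2650 kip

I = πd⁴/64 = π×7.48⁴/64 = 153.7 in⁴
Effective length L_e = K·L = 0.7 × 184 = 128.8 in
P_cr = π²EI / L_e² = π² × 29000×10³ × 153.7 / 128.8² = 2.651×10^6 lb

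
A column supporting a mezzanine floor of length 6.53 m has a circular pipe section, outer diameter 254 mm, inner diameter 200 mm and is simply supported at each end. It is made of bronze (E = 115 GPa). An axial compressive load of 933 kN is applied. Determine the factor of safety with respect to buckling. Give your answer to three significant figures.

d_o = 254 mm, d_i = 200 mm
I = π(d_o⁴ − d_i⁴)/64 = π(254⁴ − 200.0⁴)/64 = 1.258×10^8 mm⁴
I = 1.258×10^8 mm⁴ = 1.258×10^-4 m⁴
Effective length L_e = K·L = 1 × 6.53 = 6.530 m
P_cr = π²EI / L_e² = π² × 115×10⁹ × 1.258×10^-4 / 6.530² = 3.348×10^6 N
Factor of safety n = P_cr / P = 3347.9 / 933 = 3.59

n ≈ 3.59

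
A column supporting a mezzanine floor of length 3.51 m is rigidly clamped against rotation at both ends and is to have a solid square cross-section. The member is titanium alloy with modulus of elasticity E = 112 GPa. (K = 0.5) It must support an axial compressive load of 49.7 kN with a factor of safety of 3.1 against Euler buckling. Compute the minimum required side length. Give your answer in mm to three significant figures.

Required P_cr = n·P = 3.1 × 49.7 = 154.1 kN
L_e = K·L = 0.5 × 3.51 = 1.755 m
Required I = P_cr·L_e²/(π²E) = 1.541×10^5 × 1.755² / (π² × 1.12×10^11) = 4.293×10^-7 m⁴
I_req = 4.293×10^5 mm⁴
Solid square: I = a⁴/12  ⇒  a = (12I)^(1/4) = (12×4.293×10^5)^(1/4) = 47.6 mm

a ≈ 47.6 mm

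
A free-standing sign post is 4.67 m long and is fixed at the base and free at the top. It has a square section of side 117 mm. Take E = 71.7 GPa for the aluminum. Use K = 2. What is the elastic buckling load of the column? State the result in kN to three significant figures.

I = a⁴/12 = 117⁴/12 = 1.562×10^7 mm⁴
I = 1.562×10^7 mm⁴ = 1.562×10^-5 m⁴
Effective length L_e = K·L = 2 × 4.67 = 9.340 m
P_cr = π²EI / L_e² = π² × 71.7×10⁹ × 1.562×10^-5 / 9.340² = 1.267×10^5 N

P_cr ≈ 127 kN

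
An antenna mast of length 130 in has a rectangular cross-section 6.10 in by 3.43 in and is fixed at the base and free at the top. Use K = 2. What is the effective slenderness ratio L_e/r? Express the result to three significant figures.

For a rectangle r_min = b/√12 = 3.43/√12 = 0.9902 in
L_e = K·L = 2 × 130 = 260.0 in
λ = L_e / r_min = 260.00 / 0.9902 = 263

λ ≈ 263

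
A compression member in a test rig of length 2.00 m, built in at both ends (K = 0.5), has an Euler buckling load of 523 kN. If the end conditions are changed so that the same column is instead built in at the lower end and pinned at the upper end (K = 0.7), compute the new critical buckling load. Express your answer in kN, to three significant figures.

P_cr ≈ 267 kN

P_cr ∝ 1/K², so P_cr,new = P_cr,old × (K_old/K_new)² = 523 × (0.5/0.7)²
= 523 × 0.5102 = 267 kN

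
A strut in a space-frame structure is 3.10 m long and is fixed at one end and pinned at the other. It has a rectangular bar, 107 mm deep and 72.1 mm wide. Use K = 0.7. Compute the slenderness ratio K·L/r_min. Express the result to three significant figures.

For a rectangle r_min = b/√12 = 72.1/√12 = 20.81 mm
L_e = K·L = 0.7 × 3.10 m = 2.170 m = 2170.0 mm
λ = L_e / r_min = 2170.0 / 20.81 = 104

λ ≈ 104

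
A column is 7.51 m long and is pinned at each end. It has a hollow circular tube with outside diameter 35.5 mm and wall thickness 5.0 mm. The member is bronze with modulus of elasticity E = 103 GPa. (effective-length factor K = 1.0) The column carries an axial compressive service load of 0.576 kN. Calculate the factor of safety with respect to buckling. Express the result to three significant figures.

Inner diameter d_i = 35.5 − 2×5.0 = 25.50 mm
I = π(d_o⁴ − d_i⁴)/64 = π(35.5⁴ − 25.50⁴)/64 = 5.721×10^4 mm⁴
I = 5.721×10^4 mm⁴ = 5.721×10^-8 m⁴
Effective length L_e = K·L = 1 × 7.51 = 7.510 m
P_cr = π²EI / L_e² = π² × 103×10⁹ × 5.721×10^-8 / 7.510² = 1.031×10^3 N
Factor of safety n = P_cr / P = 1.0311 / 0.576 = 1.79

n ≈ 1.79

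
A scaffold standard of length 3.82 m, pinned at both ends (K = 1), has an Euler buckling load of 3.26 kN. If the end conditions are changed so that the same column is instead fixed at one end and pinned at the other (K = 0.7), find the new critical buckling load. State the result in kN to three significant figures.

P_cr ∝ 1/K², so P_cr,new = P_cr,old × (K_old/K_new)² = 3.26 × (1/0.7)²
= 3.26 × 2.041 = 6.65 kN

P_cr ≈ 6.65 kN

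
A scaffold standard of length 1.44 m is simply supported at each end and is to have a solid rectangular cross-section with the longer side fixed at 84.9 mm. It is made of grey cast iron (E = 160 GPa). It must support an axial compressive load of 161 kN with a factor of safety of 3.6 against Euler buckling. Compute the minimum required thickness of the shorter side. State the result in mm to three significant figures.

b ≈ 47.6 mm

Required P_cr = n·P = 3.6 × 161 = 579.6 kN
L_e = K·L = 1 × 1.44 = 1.440 m
Required I = P_cr·L_e²/(π²E) = 5.796×10^5 × 1.440² / (π² × 1.60×10^11) = 7.611×10^-7 m⁴
I_req = 7.611×10^5 mm⁴
Rectangle, weak axis: I_min = h·b³/12 with h = 84.9 mm fixed  ⇒  b = (12I/h)^(1/3) = 47.6 mm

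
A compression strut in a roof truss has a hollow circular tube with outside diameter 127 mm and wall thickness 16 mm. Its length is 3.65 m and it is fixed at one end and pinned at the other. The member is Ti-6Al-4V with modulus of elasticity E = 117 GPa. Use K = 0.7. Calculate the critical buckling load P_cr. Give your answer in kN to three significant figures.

Inner diameter d_i = 127 − 2×16 = 95.00 mm
I = π(d_o⁴ − d_i⁴)/64 = π(127⁴ − 95.00⁴)/64 = 8.772×10^6 mm⁴
I = 8.772×10^6 mm⁴ = 8.772×10^-6 m⁴
Effective length L_e = K·L = 0.7 × 3.65 = 2.555 m
P_cr = π²EI / L_e² = π² × 117×10⁹ × 8.772×10^-6 / 2.555² = 1.552×10^6 N

P_cr ≈ 1550 kN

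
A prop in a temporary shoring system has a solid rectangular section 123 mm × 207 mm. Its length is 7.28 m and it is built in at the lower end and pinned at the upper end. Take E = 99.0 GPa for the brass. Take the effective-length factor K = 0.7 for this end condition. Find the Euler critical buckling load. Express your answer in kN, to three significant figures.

Buckling occurs about the weak axis: I_min = h·b³/12 with b = 123 mm (the shorter side).
I_min = 207×123³/12 = 3.210×10^7 mm⁴
I = 3.210×10^7 mm⁴ = 3.210×10^-5 m⁴
Effective length L_e = K·L = 0.7 × 7.28 = 5.096 m
P_cr = π²EI / L_e² = π² × 99.0×10⁹ × 3.210×10^-5 / 5.096² = 1.208×10^6 N

P_cr ≈ 1210 kN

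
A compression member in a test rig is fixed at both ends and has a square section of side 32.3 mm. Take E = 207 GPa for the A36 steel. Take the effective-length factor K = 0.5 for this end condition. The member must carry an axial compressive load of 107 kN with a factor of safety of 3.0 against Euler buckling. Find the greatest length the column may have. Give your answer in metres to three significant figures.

I = a⁴/12 = 32.3⁴/12 = 9.070×10^4 mm⁴
I = 9.070×10^-8 m⁴
Required critical load P_cr = n·P = 3.0 × 107 = 321.0 kN = 3.210×10^5 N
From P_cr = π²EI/(K·L)²:  L = (1/K)·√(π²EI/P_cr) = (1/0.5)·√(π²×2.07×10^11×9.070×10^-8/3.210×10^5)
L = 1.52 m

L_max ≈ 1.52 m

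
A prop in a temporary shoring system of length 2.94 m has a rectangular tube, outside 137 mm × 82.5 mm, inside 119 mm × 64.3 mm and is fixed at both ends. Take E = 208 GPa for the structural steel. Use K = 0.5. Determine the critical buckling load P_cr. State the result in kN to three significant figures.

Weak-axis I_min = (h_o·b_o³ − h_i·b_i³)/12 with b_o = 82.5, b_i = 64.30 mm (shorter outer/inner sides).
I_min = (137×82.5³ − 119.0×64.30³)/12 = 3.774×10^6 mm⁴
I = 3.774×10^6 mm⁴ = 3.774×10^-6 m⁴
Effective length L_e = K·L = 0.5 × 2.94 = 1.470 m
P_cr = π²EI / L_e² = π² × 208×10⁹ × 3.774×10^-6 / 1.470² = 3.586×10^6 N

P_cr ≈ 3590 kN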